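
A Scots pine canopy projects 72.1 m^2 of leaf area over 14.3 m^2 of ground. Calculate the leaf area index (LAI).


Formula: LAI = total leaf area / ground area  (dimensionless)
LAI = 72.1 m^2 / 14.3 m^2
LAI = 5.04

5.04


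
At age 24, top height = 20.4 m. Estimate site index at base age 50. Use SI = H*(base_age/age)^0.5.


Formula: SI = H_dom * (base_age / age)^0.5
Age ratio = 50 / 24 = 2.08333
sqrt(age_ratio) = 1.44338
SI = 20.4 * 1.44338 = 29.4 m

29.4


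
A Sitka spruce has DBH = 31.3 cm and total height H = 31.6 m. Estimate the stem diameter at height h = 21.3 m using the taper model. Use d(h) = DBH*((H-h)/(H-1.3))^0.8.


Taper: d(h) = DBH * ((H - h) / (H - 1.3))^0.8
Numerator = H - h = 31.6 - 21.3 = 10.3 m
Denominator = H - 1.3 = 31.6 - 1.3 = 30.3 m
Ratio = 10.3 / 30.3 = 0.33993
d = 31.3 * 0.33993^0.8 = 13.2 cm

13.2


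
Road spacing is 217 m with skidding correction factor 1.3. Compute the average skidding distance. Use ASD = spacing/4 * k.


Formula: ASD = (spacing / 4) * correction
Uncorrected distance = spacing / 4 = 217 / 4 = 54.25 m
ASD = 54.25 * 1.3 = 71 m

71


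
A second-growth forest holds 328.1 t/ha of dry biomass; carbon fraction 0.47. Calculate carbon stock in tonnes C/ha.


Formula: Carbon Stock = Biomass * Carbon Fraction
C = 328.1 t/ha * 0.47
C = 154.2 t C/ha

154.2


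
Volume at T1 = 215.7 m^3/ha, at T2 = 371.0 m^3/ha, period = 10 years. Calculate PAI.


Formula: PAI = (V_T2 - V_T1) / (T2 - T1)
Volume increment = 371.0 - 215.7 = 155.3 m^3/ha
PAI = 155.3 / 10 = 15.53 m^3/ha/year

15.53


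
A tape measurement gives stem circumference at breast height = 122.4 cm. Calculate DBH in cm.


Formula: DBH = C / pi
DBH = 122.4 / pi
pi = 3.14159...
DBH = 39.0 cm

39.0


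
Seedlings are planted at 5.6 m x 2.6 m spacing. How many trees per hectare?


Formula: TPH = 10000 m^2/ha / (spacing_x * spacing_y)
Area per tree = 5.6 m * 2.6 m = 14.56 m^2
TPH = 10000 / 14.56 = 687 trees/ha

687


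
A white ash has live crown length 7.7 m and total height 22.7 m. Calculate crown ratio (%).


Formula: Crown Ratio = (Crown Length / Total Height) * 100
CR = (7.7 m / 22.7 m) * 100
CR = 0.3392 * 100 = 33.9%

33.9


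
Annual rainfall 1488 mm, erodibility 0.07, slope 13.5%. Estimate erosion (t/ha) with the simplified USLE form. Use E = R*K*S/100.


Formula: E = R * K * S / 100  (simplified USLE)
R * K = 1488 * 0.07 = 104.16
E = 104.16 * 13.5 / 100 = 14.06 t/ha

14.06


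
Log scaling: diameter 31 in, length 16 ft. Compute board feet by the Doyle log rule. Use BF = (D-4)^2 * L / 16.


Doyle: BF = (D - 4)^2 * L / 16
Adjusted diameter = 31 - 4 = 27 in
(D-4)^2 = 27^2 = 729
BF = 729 * 16 / 16 = 729 BF

729


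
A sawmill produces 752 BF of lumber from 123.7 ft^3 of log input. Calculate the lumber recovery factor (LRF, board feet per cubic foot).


Formula: LRF = Lumber Output (BF) / Log Input (ft^3)
LRF = 752 BF / 123.7 ft^3
LRF = 6.08 BF/ft^3

6.08


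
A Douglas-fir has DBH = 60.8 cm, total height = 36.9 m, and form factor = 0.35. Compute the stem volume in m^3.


Formula: V = pi * (DBH/200)^2 * H * ff
Radius = DBH/200 = 60.8/200 = 0.304 m
Radius^2 = 0.304^2 = 0.092416 m^2
V = pi * 0.092416 * 36.9 * 0.35
V = 3.75 m^3

3.75


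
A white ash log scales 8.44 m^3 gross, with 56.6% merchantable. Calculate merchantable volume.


Formula: MV = V_total * (merchantable_pct / 100)
Merchantable fraction = 56.6% / 100 = 0.566
MV = 8.44 m^3 * 0.566 = 4.777 m^3

4.777


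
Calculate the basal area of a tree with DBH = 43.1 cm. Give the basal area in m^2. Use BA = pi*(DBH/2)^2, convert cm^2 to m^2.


Formula: BA = pi * (DBH/2)^2 / 10000  (cm^2 to m^2)
Radius = DBH/2 = 43.1/2 = 21.55 cm
BA = pi * 21.55^2 / 10000
   = 1458.9635 cm^2 / 10000
   = 0.1459 m^2

0.1459


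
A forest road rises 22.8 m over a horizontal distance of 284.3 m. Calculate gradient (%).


Formula: Gradient = rise / run * 100
Gradient = 22.8 / 284.3 * 100 = 8.0%

8.0


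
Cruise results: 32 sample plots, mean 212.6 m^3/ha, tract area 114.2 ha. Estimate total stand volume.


Formula: Total Volume = Mean Volume per ha * Total Area
Total Volume = 212.6 m^3/ha * 114.2 ha
Total Volume = 24279 m^3

24279


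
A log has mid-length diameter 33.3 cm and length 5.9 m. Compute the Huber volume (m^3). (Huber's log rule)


Huber: V = Am * L,  Am = pi*(Dm/200)^2
Am = pi*(33.3/200)^2 = 0.087092 m^2
V = 0.087092*5.9 = 0.5138 m^3

0.5138


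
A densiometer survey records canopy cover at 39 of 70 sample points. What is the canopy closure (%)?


Formula: Canopy closure = covered points / total points * 100
Closure = 39 / 70 * 100
Closure = 0.5571 * 100 = 55.7%

55.7


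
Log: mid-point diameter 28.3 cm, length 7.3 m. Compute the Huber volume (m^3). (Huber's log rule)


Huber: V = Am * L,  Am = pi*(Dm/200)^2
Am = pi*(28.3/200)^2 = 0.062902 m^2
V = 0.062902*7.3 = 0.4592 m^3

0.4592


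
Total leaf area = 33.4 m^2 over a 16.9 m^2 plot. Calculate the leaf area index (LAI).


Formula: LAI = total leaf area / ground area  (dimensionless)
LAI = 33.4 m^2 / 16.9 m^2
LAI = 1.98

1.98


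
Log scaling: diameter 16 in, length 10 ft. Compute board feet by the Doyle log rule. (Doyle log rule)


Doyle: BF = (D - 4)^2 * L / 16
Adjusted diameter = 16 - 4 = 12 in
(D-4)^2 = 12^2 = 144
BF = 144 * 10 / 16 = 90 BF

90


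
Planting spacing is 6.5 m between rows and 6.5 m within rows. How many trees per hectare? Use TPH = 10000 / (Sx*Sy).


Formula: TPH = 10000 m^2/ha / (spacing_x * spacing_y)
Area per tree = 6.5 m * 6.5 m = 42.25 m^2
TPH = 10000 / 42.25 = 237 trees/ha

237


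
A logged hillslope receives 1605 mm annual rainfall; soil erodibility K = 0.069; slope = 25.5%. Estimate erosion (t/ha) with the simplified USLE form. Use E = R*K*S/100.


Formula: E = R * K * S / 100  (simplified USLE)
R * K = 1605 * 0.069 = 110.745
E = 110.745 * 25.5 / 100 = 28.24 t/ha

28.24


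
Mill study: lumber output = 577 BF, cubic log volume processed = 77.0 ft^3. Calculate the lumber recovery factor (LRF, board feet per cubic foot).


Formula: LRF = Lumber Output (BF) / Log Input (ft^3)
LRF = 577 BF / 77.0 ft^3
LRF = 7.49 BF/ft^3

7.49


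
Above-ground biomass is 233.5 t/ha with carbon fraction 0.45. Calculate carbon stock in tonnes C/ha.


Formula: Carbon Stock = Biomass * Carbon Fraction
C = 233.5 t/ha * 0.45
C = 105.1 t C/ha

105.1


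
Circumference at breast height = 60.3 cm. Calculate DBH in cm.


Formula: DBH = C / pi
DBH = 60.3 / pi
pi = 3.14159...
DBH = 19.2 cm

19.2


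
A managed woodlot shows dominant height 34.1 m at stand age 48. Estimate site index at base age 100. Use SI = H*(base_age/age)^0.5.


Formula: SI = H_dom * (base_age / age)^0.5
Age ratio = 100 / 48 = 2.08333
sqrt(age_ratio) = 1.44338
SI = 34.1 * 1.44338 = 49.2 m

49.2


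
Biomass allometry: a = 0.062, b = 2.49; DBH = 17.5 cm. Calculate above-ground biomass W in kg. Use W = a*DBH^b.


Formula: W = a * DBH^b  (allometric power law)
DBH^b = 17.5^2.49 = 1244.9868
W = 0.062 * 1244.9868 = 77.2 kg

77.2


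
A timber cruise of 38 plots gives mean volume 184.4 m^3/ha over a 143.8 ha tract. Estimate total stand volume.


Formula: Total Volume = Mean Volume per ha * Total Area
Total Volume = 184.4 m^3/ha * 143.8 ha
Total Volume = 26517 m^3

26517


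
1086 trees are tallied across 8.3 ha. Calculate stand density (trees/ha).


Formula: Stand Density = N_trees / Area_ha
Density = 1086 trees / 8.3 ha
Density = 131 trees/ha

131


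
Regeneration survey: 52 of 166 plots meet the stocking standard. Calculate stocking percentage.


Formula: Stocking % = stocked plots / total plots * 100
Stocking = 52 / 166 * 100
Stocking = 0.3133 * 100 = 31.3%

31.3


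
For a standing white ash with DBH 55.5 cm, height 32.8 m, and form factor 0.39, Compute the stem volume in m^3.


Formula: V = pi * (DBH/200)^2 * H * ff
Radius = DBH/200 = 55.5/200 = 0.2775 m
Radius^2 = 0.2775^2 = 0.07700625 m^2
V = pi * 0.07700625 * 32.8 * 0.39
V = 3.095 m^3

3.095


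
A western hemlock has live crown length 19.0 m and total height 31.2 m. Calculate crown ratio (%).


Formula: Crown Ratio = (Crown Length / Total Height) * 100
CR = (19.0 m / 31.2 m) * 100
CR = 0.609 * 100 = 60.9%

60.9


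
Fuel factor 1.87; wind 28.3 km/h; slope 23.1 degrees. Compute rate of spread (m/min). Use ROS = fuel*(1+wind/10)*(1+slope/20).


Formula: ROS = fuel * (1 + wind/10) * (1 + slope/20)
Wind factor = 1 + 28.3/10 = 3.83
Slope factor = 1 + 23.1/20 = 2.155
ROS = 1.87 * 3.83 * 2.155 = 15.43 m/min

15.43


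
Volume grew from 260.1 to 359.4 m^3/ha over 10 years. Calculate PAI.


Formula: PAI = (V_T2 - V_T1) / (T2 - T1)
Volume increment = 359.4 - 260.1 = 99.3 m^3/ha
PAI = 99.3 / 10 = 9.93 m^3/ha/year

9.93


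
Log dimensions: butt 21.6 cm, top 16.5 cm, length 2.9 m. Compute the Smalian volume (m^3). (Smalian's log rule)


Smalian: V = (A1 + A2)/2 * L,  A = pi*(D/200)^2
A1 = pi*(21.6/200)^2 = 0.036644 m^2
A2 = pi*(16.5/200)^2 = 0.021382 m^2
V = (0.036644+0.021382)/2*2.9 = 0.0841 m^3

0.0841


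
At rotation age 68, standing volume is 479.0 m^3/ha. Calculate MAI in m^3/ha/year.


Formula: MAI = Total Volume / Stand Age
MAI = 479.0 m^3/ha / 68 years
MAI = 7.04 m^3/ha/year

7.04


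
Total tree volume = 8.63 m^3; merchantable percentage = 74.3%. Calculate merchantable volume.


Formula: MV = V_total * (merchantable_pct / 100)
Merchantable fraction = 74.3% / 100 = 0.743
MV = 8.63 m^3 * 0.743 = 6.412 m^3

6.412


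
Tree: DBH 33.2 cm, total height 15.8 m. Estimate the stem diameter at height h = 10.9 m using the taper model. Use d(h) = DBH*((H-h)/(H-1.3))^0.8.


Taper: d(h) = DBH * ((H - h) / (H - 1.3))^0.8
Numerator = H - h = 15.8 - 10.9 = 4.9 m
Denominator = H - 1.3 = 15.8 - 1.3 = 14.5 m
Ratio = 4.9 / 14.5 = 0.33793
d = 33.2 * 0.33793^0.8 = 13.9 cm

13.9


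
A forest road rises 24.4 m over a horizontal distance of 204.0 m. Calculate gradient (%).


Formula: Gradient = rise / run * 100
Gradient = 24.4 / 204.0 * 100 = 12.0%

12.0


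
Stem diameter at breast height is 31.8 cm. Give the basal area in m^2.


Formula: BA = pi * (DBH/2)^2 / 10000  (cm^2 to m^2)
Radius = DBH/2 = 31.8/2 = 15.9 cm
BA = pi * 15.9^2 / 10000
   = 794.226 cm^2 / 10000
   = 0.0794 m^2

0.0794


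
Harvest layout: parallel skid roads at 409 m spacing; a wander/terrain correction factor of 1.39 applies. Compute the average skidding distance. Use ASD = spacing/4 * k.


Formula: ASD = (spacing / 4) * correction
Uncorrected distance = spacing / 4 = 409 / 4 = 102.25 m
ASD = 102.25 * 1.39 = 142 m

142


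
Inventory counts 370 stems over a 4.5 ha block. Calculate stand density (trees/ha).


Formula: Stand Density = N_trees / Area_ha
Density = 370 trees / 4.5 ha
Density = 82 trees/ha

82


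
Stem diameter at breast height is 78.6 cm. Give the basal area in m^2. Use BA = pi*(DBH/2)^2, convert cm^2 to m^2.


Formula: BA = pi * (DBH/2)^2 / 10000  (cm^2 to m^2)
Radius = DBH/2 = 78.6/2 = 39.3 cm
BA = pi * 39.3^2 / 10000
   = 4852.1584 cm^2 / 10000
   = 0.4852 m^2

0.4852


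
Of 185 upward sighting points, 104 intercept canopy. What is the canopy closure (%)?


Formula: Canopy closure = covered points / total points * 100
Closure = 104 / 185 * 100
Closure = 0.5622 * 100 = 56.2%

56.2


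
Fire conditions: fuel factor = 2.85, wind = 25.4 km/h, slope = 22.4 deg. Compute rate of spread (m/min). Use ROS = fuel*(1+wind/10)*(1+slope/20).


Formula: ROS = fuel * (1 + wind/10) * (1 + slope/20)
Wind factor = 1 + 25.4/10 = 3.54
Slope factor = 1 + 22.4/20 = 2.12
ROS = 2.85 * 3.54 * 2.12 = 21.39 m/min

21.39


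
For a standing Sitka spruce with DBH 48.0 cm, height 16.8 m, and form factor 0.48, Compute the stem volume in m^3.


Formula: V = pi * (DBH/200)^2 * H * ff
Radius = DBH/200 = 48.0/200 = 0.24 m
Radius^2 = 0.24^2 = 0.0576 m^2
V = pi * 0.0576 * 16.8 * 0.48
V = 1.459 m^3

1.459


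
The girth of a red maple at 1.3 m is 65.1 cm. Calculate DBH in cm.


Formula: DBH = C / pi
DBH = 65.1 / pi
pi = 3.14159...
DBH = 20.7 cm

20.7


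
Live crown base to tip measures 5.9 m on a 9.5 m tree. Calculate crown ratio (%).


Formula: Crown Ratio = (Crown Length / Total Height) * 100
CR = (5.9 m / 9.5 m) * 100
CR = 0.6211 * 100 = 62.1%

62.1


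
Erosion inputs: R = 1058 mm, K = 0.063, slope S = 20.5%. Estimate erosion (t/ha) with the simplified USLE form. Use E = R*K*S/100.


Formula: E = R * K * S / 100  (simplified USLE)
R * K = 1058 * 0.063 = 66.654
E = 66.654 * 20.5 / 100 = 13.66 t/ha

13.66


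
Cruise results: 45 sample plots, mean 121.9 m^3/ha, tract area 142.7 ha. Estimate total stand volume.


Formula: Total Volume = Mean Volume per ha * Total Area
Total Volume = 121.9 m^3/ha * 142.7 ha
Total Volume = 17395 m^3

17395


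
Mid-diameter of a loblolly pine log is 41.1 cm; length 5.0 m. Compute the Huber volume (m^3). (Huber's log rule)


Huber: V = Am * L,  Am = pi*(Dm/200)^2
Am = pi*(41.1/200)^2 = 0.13267 m^2
V = 0.13267*5.0 = 0.6634 m^3

0.6634


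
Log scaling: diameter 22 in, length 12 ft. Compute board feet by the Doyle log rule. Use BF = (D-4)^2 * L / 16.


Doyle: BF = (D - 4)^2 * L / 16
Adjusted diameter = 22 - 4 = 18 in
(D-4)^2 = 18^2 = 324
BF = 324 * 12 / 16 = 243 BF

243


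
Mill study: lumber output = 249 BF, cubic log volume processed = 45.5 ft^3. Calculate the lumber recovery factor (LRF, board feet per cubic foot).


Formula: LRF = Lumber Output (BF) / Log Input (ft^3)
LRF = 249 BF / 45.5 ft^3
LRF = 5.47 BF/ft^3

5.47


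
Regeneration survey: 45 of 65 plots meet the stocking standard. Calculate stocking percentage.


Formula: Stocking % = stocked plots / total plots * 100
Stocking = 45 / 65 * 100
Stocking = 0.6923 * 100 = 69.2%

69.2


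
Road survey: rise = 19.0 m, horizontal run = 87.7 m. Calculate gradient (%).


Formula: Gradient = rise / run * 100
Gradient = 19.0 / 87.7 * 100 = 21.7%

21.7


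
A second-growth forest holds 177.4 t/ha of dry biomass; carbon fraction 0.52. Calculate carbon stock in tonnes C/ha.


Formula: Carbon Stock = Biomass * Carbon Fraction
C = 177.4 t/ha * 0.52
C = 92.2 t C/ha

92.2


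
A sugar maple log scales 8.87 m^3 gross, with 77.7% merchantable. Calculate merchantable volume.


Formula: MV = V_total * (merchantable_pct / 100)
Merchantable fraction = 77.7% / 100 = 0.777
MV = 8.87 m^3 * 0.777 = 6.892 m^3

6.892


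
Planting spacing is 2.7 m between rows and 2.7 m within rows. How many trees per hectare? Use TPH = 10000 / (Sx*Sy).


Formula: TPH = 10000 m^2/ha / (spacing_x * spacing_y)
Area per tree = 2.7 m * 2.7 m = 7.29 m^2
TPH = 10000 / 7.29 = 1372 trees/ha

1372


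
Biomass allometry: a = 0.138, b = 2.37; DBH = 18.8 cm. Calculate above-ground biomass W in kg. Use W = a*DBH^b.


Formula: W = a * DBH^b  (allometric power law)
DBH^b = 18.8^2.37 = 1046.5358
W = 0.138 * 1046.5358 = 144.4 kg

144.4


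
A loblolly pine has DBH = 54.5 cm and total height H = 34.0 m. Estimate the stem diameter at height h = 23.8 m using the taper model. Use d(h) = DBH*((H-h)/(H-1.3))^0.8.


Taper: d(h) = DBH * ((H - h) / (H - 1.3))^0.8
Numerator = H - h = 34.0 - 23.8 = 10.2 m
Denominator = H - 1.3 = 34.0 - 1.3 = 32.7 m
Ratio = 10.2 / 32.7 = 0.31193
d = 54.5 * 0.31193^0.8 = 21.5 cm

21.5


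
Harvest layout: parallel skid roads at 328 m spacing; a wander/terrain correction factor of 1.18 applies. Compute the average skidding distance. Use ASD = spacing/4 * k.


Formula: ASD = (spacing / 4) * correction
Uncorrected distance = spacing / 4 = 328 / 4 = 82 m
ASD = 82 * 1.18 = 97 m

97


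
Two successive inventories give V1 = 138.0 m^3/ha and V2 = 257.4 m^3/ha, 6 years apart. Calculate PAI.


Formula: PAI = (V_T2 - V_T1) / (T2 - T1)
Volume increment = 257.4 - 138.0 = 119.4 m^3/ha
PAI = 119.4 / 6 = 19.9 m^3/ha/year

19.9


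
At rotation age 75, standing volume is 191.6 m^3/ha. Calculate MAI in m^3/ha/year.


Formula: MAI = Total Volume / Stand Age
MAI = 191.6 m^3/ha / 75 years
MAI = 2.55 m^3/ha/year

2.55


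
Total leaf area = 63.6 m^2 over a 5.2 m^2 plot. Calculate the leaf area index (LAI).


Formula: LAI = total leaf area / ground area  (dimensionless)
LAI = 63.6 m^2 / 5.2 m^2
LAI = 12.23

12.23


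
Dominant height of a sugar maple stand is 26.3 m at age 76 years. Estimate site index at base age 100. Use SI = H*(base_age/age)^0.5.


Formula: SI = H_dom * (base_age / age)^0.5
Age ratio = 100 / 76 = 1.31579
sqrt(age_ratio) = 1.14708
SI = 26.3 * 1.14708 = 30.2 m

30.2


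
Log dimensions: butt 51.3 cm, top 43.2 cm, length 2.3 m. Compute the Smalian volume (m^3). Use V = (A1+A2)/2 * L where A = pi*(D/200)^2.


Smalian: V = (A1 + A2)/2 * L,  A = pi*(D/200)^2
A1 = pi*(51.3/200)^2 = 0.206692 m^2
A2 = pi*(43.2/200)^2 = 0.146574 m^2
V = (0.206692+0.146574)/2*2.3 = 0.4063 m^3

0.4063


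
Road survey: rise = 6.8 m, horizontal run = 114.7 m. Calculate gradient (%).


Formula: Gradient = rise / run * 100
Gradient = 6.8 / 114.7 * 100 = 5.9%

5.9


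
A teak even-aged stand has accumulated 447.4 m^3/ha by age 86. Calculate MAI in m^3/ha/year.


Formula: MAI = Total Volume / Stand Age
MAI = 447.4 m^3/ha / 86 years
MAI = 5.2 m^3/ha/year

5.2


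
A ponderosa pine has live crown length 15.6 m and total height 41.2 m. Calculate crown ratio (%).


Formula: Crown Ratio = (Crown Length / Total Height) * 100
CR = (15.6 m / 41.2 m) * 100
CR = 0.3786 * 100 = 37.9%

37.9


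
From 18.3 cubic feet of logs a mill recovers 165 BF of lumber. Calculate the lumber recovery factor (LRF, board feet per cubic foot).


Formula: LRF = Lumber Output (BF) / Log Input (ft^3)
LRF = 165 BF / 18.3 ft^3
LRF = 9.02 BF/ft^3

9.02


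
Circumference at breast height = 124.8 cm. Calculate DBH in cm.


Formula: DBH = C / pi
DBH = 124.8 / pi
pi = 3.14159...
DBH = 39.7 cm

39.7


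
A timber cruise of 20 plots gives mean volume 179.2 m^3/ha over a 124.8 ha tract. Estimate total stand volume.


Formula: Total Volume = Mean Volume per ha * Total Area
Total Volume = 179.2 m^3/ha * 124.8 ha
Total Volume = 22364 m^3

22364


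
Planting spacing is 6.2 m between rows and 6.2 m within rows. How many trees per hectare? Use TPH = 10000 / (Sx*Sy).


Formula: TPH = 10000 m^2/ha / (spacing_x * spacing_y)
Area per tree = 6.2 m * 6.2 m = 38.44 m^2
TPH = 10000 / 38.44 = 260 trees/ha

260


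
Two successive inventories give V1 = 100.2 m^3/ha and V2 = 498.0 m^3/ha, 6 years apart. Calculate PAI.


Formula: PAI = (V_T2 - V_T1) / (T2 - T1)
Volume increment = 498.0 - 100.2 = 397.8 m^3/ha
PAI = 397.8 / 6 = 66.3 m^3/ha/year

66.3


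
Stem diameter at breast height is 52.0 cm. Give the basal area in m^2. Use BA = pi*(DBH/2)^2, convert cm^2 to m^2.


Formula: BA = pi * (DBH/2)^2 / 10000  (cm^2 to m^2)
Radius = DBH/2 = 52.0/2 = 26.0 cm
BA = pi * 26.0^2 / 10000
   = 2123.7166 cm^2 / 10000
   = 0.2124 m^2

0.2124


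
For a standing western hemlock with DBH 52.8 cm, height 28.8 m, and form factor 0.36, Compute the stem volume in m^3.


Formula: V = pi * (DBH/200)^2 * H * ff
Radius = DBH/200 = 52.8/200 = 0.264 m
Radius^2 = 0.264^2 = 0.069696 m^2
V = pi * 0.069696 * 28.8 * 0.36
V = 2.27 m^3

2.27


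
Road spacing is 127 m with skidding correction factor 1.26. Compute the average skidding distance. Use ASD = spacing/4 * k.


Formula: ASD = (spacing / 4) * correction
Uncorrected distance = spacing / 4 = 127 / 4 = 31.75 m
ASD = 31.75 * 1.26 = 40 m

40


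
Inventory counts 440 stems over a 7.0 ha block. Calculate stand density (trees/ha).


Formula: Stand Density = N_trees / Area_ha
Density = 440 trees / 7.0 ha
Density = 63 trees/ha

63


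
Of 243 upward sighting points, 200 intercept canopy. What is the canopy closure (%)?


Formula: Canopy closure = covered points / total points * 100
Closure = 200 / 243 * 100
Closure = 0.823 * 100 = 82.3%

82.3


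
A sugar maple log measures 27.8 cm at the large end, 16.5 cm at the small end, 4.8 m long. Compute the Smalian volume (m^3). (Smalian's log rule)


Smalian: V = (A1 + A2)/2 * L,  A = pi*(D/200)^2
A1 = pi*(27.8/200)^2 = 0.060699 m^2
A2 = pi*(16.5/200)^2 = 0.021382 m^2
V = (0.060699+0.021382)/2*4.8 = 0.197 m^3

0.197


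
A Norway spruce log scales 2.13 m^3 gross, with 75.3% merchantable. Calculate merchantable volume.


Formula: MV = V_total * (merchantable_pct / 100)
Merchantable fraction = 75.3% / 100 = 0.753
MV = 2.13 m^3 * 0.753 = 1.604 m^3

1.604


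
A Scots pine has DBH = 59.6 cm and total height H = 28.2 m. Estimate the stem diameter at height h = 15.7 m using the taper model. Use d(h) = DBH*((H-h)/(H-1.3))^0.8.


Taper: d(h) = DBH * ((H - h) / (H - 1.3))^0.8
Numerator = H - h = 28.2 - 15.7 = 12.5 m
Denominator = H - 1.3 = 28.2 - 1.3 = 26.9 m
Ratio = 12.5 / 26.9 = 0.46468
d = 59.6 * 0.46468^0.8 = 32.3 cm

32.3


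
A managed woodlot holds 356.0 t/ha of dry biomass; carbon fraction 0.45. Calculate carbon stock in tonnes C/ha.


Formula: Carbon Stock = Biomass * Carbon Fraction
C = 356.0 t/ha * 0.45
C = 160.2 t C/ha

160.2


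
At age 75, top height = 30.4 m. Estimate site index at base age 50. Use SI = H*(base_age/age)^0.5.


Formula: SI = H_dom * (base_age / age)^0.5
Age ratio = 50 / 75 = 0.66667
sqrt(age_ratio) = 0.8165
SI = 30.4 * 0.8165 = 24.8 m

24.8


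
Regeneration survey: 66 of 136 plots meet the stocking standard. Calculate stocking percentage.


Formula: Stocking % = stocked plots / total plots * 100
Stocking = 66 / 136 * 100
Stocking = 0.4853 * 100 = 48.5%

48.5


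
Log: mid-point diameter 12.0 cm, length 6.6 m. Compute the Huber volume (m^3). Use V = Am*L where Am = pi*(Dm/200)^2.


Huber: V = Am * L,  Am = pi*(Dm/200)^2
Am = pi*(12.0/200)^2 = 0.01131 m^2
V = 0.01131*6.6 = 0.0746 m^3

0.0746


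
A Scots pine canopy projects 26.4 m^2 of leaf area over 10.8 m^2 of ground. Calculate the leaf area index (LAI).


Formula: LAI = total leaf area / ground area  (dimensionless)
LAI = 26.4 m^2 / 10.8 m^2
LAI = 2.44

2.44


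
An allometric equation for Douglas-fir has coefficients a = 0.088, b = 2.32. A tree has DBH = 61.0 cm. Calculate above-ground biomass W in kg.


Formula: W = a * DBH^b  (allometric power law)
DBH^b = 61.0^2.32 = 13866.4477
W = 0.088 * 13866.4477 = 1220.2 kg

1220.2


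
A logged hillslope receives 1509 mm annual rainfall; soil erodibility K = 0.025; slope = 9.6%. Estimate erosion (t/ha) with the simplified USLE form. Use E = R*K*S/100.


Formula: E = R * K * S / 100  (simplified USLE)
R * K = 1509 * 0.025 = 37.725
E = 37.725 * 9.6 / 100 = 3.62 t/ha

3.62


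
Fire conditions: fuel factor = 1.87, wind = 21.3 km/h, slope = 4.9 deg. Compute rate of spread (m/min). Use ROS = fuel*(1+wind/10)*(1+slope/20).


Formula: ROS = fuel * (1 + wind/10) * (1 + slope/20)
Wind factor = 1 + 21.3/10 = 3.13
Slope factor = 1 + 4.9/20 = 1.245
ROS = 1.87 * 3.13 * 1.245 = 7.29 m/min

7.29


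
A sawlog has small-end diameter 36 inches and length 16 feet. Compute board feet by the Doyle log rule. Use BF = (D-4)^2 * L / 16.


Doyle: BF = (D - 4)^2 * L / 16
Adjusted diameter = 36 - 4 = 32 in
(D-4)^2 = 32^2 = 1024
BF = 1024 * 16 / 16 = 1024 BF

1024


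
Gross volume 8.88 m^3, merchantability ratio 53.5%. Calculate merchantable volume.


Formula: MV = V_total * (merchantable_pct / 100)
Merchantable fraction = 53.5% / 100 = 0.535
MV = 8.88 m^3 * 0.535 = 4.751 m^3

4.751


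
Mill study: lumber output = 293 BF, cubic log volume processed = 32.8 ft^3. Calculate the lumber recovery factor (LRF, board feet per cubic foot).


Formula: LRF = Lumber Output (BF) / Log Input (ft^3)
LRF = 293 BF / 32.8 ft^3
LRF = 8.93 BF/ft^3

8.93


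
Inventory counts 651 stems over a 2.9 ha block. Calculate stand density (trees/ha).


Formula: Stand Density = N_trees / Area_ha
Density = 651 trees / 2.9 ha
Density = 224 trees/ha

224


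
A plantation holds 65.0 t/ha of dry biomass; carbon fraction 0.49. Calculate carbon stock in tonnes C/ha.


Formula: Carbon Stock = Biomass * Carbon Fraction
C = 65.0 t/ha * 0.49
C = 31.9 t C/ha

31.9


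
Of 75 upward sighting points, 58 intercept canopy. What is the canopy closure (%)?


Formula: Canopy closure = covered points / total points * 100
Closure = 58 / 75 * 100
Closure = 0.7733 * 100 = 77.3%

77.3


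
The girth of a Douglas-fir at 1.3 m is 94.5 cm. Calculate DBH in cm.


Formula: DBH = C / pi
DBH = 94.5 / pi
pi = 3.14159...
DBH = 30.1 cm

30.1


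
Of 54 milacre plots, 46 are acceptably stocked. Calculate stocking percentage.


Formula: Stocking % = stocked plots / total plots * 100
Stocking = 46 / 54 * 100
Stocking = 0.8519 * 100 = 85.2%

85.2


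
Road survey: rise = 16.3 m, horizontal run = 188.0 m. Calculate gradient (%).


Formula: Gradient = rise / run * 100
Gradient = 16.3 / 188.0 * 100 = 8.7%

8.7


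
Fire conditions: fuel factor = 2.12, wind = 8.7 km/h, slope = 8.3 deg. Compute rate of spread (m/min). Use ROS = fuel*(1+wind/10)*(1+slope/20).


Formula: ROS = fuel * (1 + wind/10) * (1 + slope/20)
Wind factor = 1 + 8.7/10 = 1.87
Slope factor = 1 + 8.3/20 = 1.415
ROS = 2.12 * 1.87 * 1.415 = 5.61 m/min

5.61


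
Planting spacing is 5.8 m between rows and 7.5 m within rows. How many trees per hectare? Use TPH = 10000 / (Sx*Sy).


Formula: TPH = 10000 m^2/ha / (spacing_x * spacing_y)
Area per tree = 5.8 m * 7.5 m = 43.5 m^2
TPH = 10000 / 43.5 = 230 trees/ha

230


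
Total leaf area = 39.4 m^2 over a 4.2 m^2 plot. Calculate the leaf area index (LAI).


Formula: LAI = total leaf area / ground area  (dimensionless)
LAI = 39.4 m^2 / 4.2 m^2
LAI = 9.38

9.38


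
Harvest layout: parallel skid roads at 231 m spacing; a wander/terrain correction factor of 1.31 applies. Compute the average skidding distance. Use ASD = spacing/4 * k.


Formula: ASD = (spacing / 4) * correction
Uncorrected distance = spacing / 4 = 231 / 4 = 57.75 m
ASD = 57.75 * 1.31 = 76 m

76


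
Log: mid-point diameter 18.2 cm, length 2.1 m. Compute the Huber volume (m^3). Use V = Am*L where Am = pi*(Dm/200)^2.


Huber: V = Am * L,  Am = pi*(Dm/200)^2
Am = pi*(18.2/200)^2 = 0.026016 m^2
V = 0.026016*2.1 = 0.0546 m^3

0.0546


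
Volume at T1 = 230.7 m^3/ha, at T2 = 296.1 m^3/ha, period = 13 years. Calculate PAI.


Formula: PAI = (V_T2 - V_T1) / (T2 - T1)
Volume increment = 296.1 - 230.7 = 65.4 m^3/ha
PAI = 65.4 / 13 = 5.03 m^3/ha/year

5.03


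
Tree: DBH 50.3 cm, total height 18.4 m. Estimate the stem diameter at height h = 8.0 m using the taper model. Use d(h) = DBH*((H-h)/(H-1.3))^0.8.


Taper: d(h) = DBH * ((H - h) / (H - 1.3))^0.8
Numerator = H - h = 18.4 - 8.0 = 10.4 m
Denominator = H - 1.3 = 18.4 - 1.3 = 17.1 m
Ratio = 10.4 / 17.1 = 0.60819
d = 50.3 * 0.60819^0.8 = 33.8 cm

33.8


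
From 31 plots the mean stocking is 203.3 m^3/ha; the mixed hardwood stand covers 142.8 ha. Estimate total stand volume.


Formula: Total Volume = Mean Volume per ha * Total Area
Total Volume = 203.3 m^3/ha * 142.8 ha
Total Volume = 29031 m^3

29031


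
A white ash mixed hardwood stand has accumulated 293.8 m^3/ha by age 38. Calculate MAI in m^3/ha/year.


Formula: MAI = Total Volume / Stand Age
MAI = 293.8 m^3/ha / 38 years
MAI = 7.73 m^3/ha/year

7.73


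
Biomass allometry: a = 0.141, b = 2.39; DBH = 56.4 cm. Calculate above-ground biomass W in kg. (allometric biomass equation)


Formula: W = a * DBH^b  (allometric power law)
DBH^b = 56.4^2.39 = 15330.5261
W = 0.141 * 15330.5261 = 2161.6 kg

2161.6


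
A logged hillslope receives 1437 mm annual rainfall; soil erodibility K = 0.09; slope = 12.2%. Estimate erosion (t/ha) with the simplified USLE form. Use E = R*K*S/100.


Formula: E = R * K * S / 100  (simplified USLE)
R * K = 1437 * 0.09 = 129.33
E = 129.33 * 12.2 / 100 = 15.78 t/ha

15.78


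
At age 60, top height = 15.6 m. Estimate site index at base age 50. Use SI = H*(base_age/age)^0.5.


Formula: SI = H_dom * (base_age / age)^0.5
Age ratio = 50 / 60 = 0.83333
sqrt(age_ratio) = 0.91287
SI = 15.6 * 0.91287 = 14.2 m

14.2


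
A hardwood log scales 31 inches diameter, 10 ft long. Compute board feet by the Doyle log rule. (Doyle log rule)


Doyle: BF = (D - 4)^2 * L / 16
Adjusted diameter = 31 - 4 = 27 in
(D-4)^2 = 27^2 = 729
BF = 729 * 10 / 16 = 456 BF

456


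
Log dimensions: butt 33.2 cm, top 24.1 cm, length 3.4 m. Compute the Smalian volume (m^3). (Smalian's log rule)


Smalian: V = (A1 + A2)/2 * L,  A = pi*(D/200)^2
A1 = pi*(33.2/200)^2 = 0.08657 m^2
A2 = pi*(24.1/200)^2 = 0.045617 m^2
V = (0.08657+0.045617)/2*3.4 = 0.2247 m^3

0.2247


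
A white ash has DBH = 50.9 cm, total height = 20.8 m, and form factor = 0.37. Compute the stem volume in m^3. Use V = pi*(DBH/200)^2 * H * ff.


Formula: V = pi * (DBH/200)^2 * H * ff
Radius = DBH/200 = 50.9/200 = 0.2545 m
Radius^2 = 0.2545^2 = 0.06477025 m^2
V = pi * 0.06477025 * 20.8 * 0.37
V = 1.566 m^3

1.566


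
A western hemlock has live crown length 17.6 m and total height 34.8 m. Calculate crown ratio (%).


Formula: Crown Ratio = (Crown Length / Total Height) * 100
CR = (17.6 m / 34.8 m) * 100
CR = 0.5057 * 100 = 50.6%

50.6


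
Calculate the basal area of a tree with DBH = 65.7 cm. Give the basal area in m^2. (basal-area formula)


Formula: BA = pi * (DBH/2)^2 / 10000  (cm^2 to m^2)
Radius = DBH/2 = 65.7/2 = 32.85 cm
BA = pi * 32.85^2 / 10000
   = 3390.1633 cm^2 / 10000
   = 0.339 m^2

0.339


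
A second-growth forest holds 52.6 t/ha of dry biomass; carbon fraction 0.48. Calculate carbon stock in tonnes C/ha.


Formula: Carbon Stock = Biomass * Carbon Fraction
C = 52.6 t/ha * 0.48
C = 25.2 t C/ha

25.2


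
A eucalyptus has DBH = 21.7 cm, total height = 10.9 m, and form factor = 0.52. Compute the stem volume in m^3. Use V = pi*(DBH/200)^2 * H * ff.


Formula: V = pi * (DBH/200)^2 * H * ff
Radius = DBH/200 = 21.7/200 = 0.1085 m
Radius^2 = 0.1085^2 = 0.01177225 m^2
V = pi * 0.01177225 * 10.9 * 0.52
V = 0.21 m^3

0.21


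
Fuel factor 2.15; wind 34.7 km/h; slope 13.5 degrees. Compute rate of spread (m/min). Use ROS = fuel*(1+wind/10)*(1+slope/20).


Formula: ROS = fuel * (1 + wind/10) * (1 + slope/20)
Wind factor = 1 + 34.7/10 = 4.47
Slope factor = 1 + 13.5/20 = 1.675
ROS = 2.15 * 4.47 * 1.675 = 16.1 m/min

16.1


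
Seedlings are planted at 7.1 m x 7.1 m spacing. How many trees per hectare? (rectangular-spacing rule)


Formula: TPH = 10000 m^2/ha / (spacing_x * spacing_y)
Area per tree = 7.1 m * 7.1 m = 50.41 m^2
TPH = 10000 / 50.41 = 198 trees/ha

198


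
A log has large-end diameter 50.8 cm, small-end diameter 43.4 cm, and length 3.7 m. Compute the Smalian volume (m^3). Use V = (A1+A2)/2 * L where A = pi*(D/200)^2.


Smalian: V = (A1 + A2)/2 * L,  A = pi*(D/200)^2
A1 = pi*(50.8/200)^2 = 0.202683 m^2
A2 = pi*(43.4/200)^2 = 0.147934 m^2
V = (0.202683+0.147934)/2*3.7 = 0.6486 m^3

0.6486


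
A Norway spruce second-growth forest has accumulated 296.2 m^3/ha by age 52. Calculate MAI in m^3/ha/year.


Formula: MAI = Total Volume / Stand Age
MAI = 296.2 m^3/ha / 52 years
MAI = 5.7 m^3/ha/year

5.7


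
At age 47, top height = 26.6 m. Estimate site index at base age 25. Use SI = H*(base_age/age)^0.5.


Formula: SI = H_dom * (base_age / age)^0.5
Age ratio = 25 / 47 = 0.53191
sqrt(age_ratio) = 0.72932
SI = 26.6 * 0.72932 = 19.4 m

19.4


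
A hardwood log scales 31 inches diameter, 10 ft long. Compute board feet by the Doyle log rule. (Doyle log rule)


Doyle: BF = (D - 4)^2 * L / 16
Adjusted diameter = 31 - 4 = 27 in
(D-4)^2 = 27^2 = 729
BF = 729 * 10 / 16 = 456 BF

456


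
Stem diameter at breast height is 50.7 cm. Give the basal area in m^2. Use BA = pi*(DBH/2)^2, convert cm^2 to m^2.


Formula: BA = pi * (DBH/2)^2 / 10000  (cm^2 to m^2)
Radius = DBH/2 = 50.7/2 = 25.35 cm
BA = pi * 25.35^2 / 10000
   = 2018.8581 cm^2 / 10000
   = 0.2019 m^2

0.2019


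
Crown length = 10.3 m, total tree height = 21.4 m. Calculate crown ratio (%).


Formula: Crown Ratio = (Crown Length / Total Height) * 100
CR = (10.3 m / 21.4 m) * 100
CR = 0.4813 * 100 = 48.1%

48.1


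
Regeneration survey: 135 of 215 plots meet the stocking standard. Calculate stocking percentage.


Formula: Stocking % = stocked plots / total plots * 100
Stocking = 135 / 215 * 100
Stocking = 0.6279 * 100 = 62.8%

62.8


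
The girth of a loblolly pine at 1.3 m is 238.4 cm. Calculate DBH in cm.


Formula: DBH = C / pi
DBH = 238.4 / pi
pi = 3.14159...
DBH = 75.9 cm

75.9


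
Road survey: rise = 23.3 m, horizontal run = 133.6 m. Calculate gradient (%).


Formula: Gradient = rise / run * 100
Gradient = 23.3 / 133.6 * 100 = 17.4%

17.4


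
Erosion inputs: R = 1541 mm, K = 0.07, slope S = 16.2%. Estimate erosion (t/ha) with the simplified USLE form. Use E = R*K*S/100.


Formula: E = R * K * S / 100  (simplified USLE)
R * K = 1541 * 0.07 = 107.87
E = 107.87 * 16.2 / 100 = 17.47 t/ha

17.47


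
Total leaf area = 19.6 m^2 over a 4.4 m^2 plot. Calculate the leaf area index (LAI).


Formula: LAI = total leaf area / ground area  (dimensionless)
LAI = 19.6 m^2 / 4.4 m^2
LAI = 4.45

4.45


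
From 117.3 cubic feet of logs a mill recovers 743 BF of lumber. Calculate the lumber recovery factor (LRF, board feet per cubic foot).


Formula: LRF = Lumber Output (BF) / Log Input (ft^3)
LRF = 743 BF / 117.3 ft^3
LRF = 6.33 BF/ft^3

6.33


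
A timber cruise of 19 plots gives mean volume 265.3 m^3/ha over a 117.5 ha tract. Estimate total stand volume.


Formula: Total Volume = Mean Volume per ha * Total Area
Total Volume = 265.3 m^3/ha * 117.5 ha
Total Volume = 31173 m^3

31173


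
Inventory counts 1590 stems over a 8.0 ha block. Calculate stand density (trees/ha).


Formula: Stand Density = N_trees / Area_ha
Density = 1590 trees / 8.0 ha
Density = 199 trees/ha

199


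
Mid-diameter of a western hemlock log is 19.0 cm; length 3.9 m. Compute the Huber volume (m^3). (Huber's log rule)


Huber: V = Am * L,  Am = pi*(Dm/200)^2
Am = pi*(19.0/200)^2 = 0.028353 m^2
V = 0.028353*3.9 = 0.1106 m^3

0.1106


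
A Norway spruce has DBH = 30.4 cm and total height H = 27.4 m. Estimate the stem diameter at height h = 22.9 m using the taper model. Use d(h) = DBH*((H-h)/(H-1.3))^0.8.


Taper: d(h) = DBH * ((H - h) / (H - 1.3))^0.8
Numerator = H - h = 27.4 - 22.9 = 4.5 m
Denominator = H - 1.3 = 27.4 - 1.3 = 26.1 m
Ratio = 4.5 / 26.1 = 0.17241
d = 30.4 * 0.17241^0.8 = 7.4 cm

7.4


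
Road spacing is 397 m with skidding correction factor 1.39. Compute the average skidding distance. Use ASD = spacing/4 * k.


Formula: ASD = (spacing / 4) * correction
Uncorrected distance = spacing / 4 = 397 / 4 = 99.25 m
ASD = 99.25 * 1.39 = 138 m

138


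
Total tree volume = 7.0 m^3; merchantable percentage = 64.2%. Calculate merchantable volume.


Formula: MV = V_total * (merchantable_pct / 100)
Merchantable fraction = 64.2% / 100 = 0.642
MV = 7.0 m^3 * 0.642 = 4.494 m^3

4.494


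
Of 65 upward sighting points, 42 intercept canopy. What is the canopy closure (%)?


Formula: Canopy closure = covered points / total points * 100
Closure = 42 / 65 * 100
Closure = 0.6462 * 100 = 64.6%

64.6


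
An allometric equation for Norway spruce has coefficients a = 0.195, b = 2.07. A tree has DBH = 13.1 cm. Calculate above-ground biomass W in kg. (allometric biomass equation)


Formula: W = a * DBH^b  (allometric power law)
DBH^b = 13.1^2.07 = 205.4715
W = 0.195 * 205.4715 = 40.1 kg

40.1


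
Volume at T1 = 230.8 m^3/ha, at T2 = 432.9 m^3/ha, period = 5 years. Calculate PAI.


Formula: PAI = (V_T2 - V_T1) / (T2 - T1)
Volume increment = 432.9 - 230.8 = 202.1 m^3/ha
PAI = 202.1 / 5 = 40.42 m^3/ha/year

40.42


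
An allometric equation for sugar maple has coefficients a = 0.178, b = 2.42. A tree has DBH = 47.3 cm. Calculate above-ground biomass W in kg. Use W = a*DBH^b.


Formula: W = a * DBH^b  (allometric power law)
DBH^b = 47.3^2.42 = 11302.2253
W = 0.178 * 11302.2253 = 2011.8 kg

2011.8


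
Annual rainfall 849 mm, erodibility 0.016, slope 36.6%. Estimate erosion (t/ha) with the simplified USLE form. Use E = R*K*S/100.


Formula: E = R * K * S / 100  (simplified USLE)
R * K = 849 * 0.016 = 13.584
E = 13.584 * 36.6 / 100 = 4.97 t/ha

4.97


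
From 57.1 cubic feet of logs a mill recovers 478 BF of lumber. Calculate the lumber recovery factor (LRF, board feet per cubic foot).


Formula: LRF = Lumber Output (BF) / Log Input (ft^3)
LRF = 478 BF / 57.1 ft^3
LRF = 8.37 BF/ft^3

8.37


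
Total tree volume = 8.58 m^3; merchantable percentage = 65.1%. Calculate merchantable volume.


Formula: MV = V_total * (merchantable_pct / 100)
Merchantable fraction = 65.1% / 100 = 0.651
MV = 8.58 m^3 * 0.651 = 5.586 m^3

5.586


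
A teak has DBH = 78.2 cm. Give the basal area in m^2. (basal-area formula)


Formula: BA = pi * (DBH/2)^2 / 10000  (cm^2 to m^2)
Radius = DBH/2 = 78.2/2 = 39.1 cm
BA = pi * 39.1^2 / 10000
   = 4802.8983 cm^2 / 10000
   = 0.4803 m^2

0.4803


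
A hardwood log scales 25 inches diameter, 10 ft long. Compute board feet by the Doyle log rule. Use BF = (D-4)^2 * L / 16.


Doyle: BF = (D - 4)^2 * L / 16
Adjusted diameter = 25 - 4 = 21 in
(D-4)^2 = 21^2 = 441
BF = 441 * 10 / 16 = 276 BF

276


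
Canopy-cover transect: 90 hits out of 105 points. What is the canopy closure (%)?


Formula: Canopy closure = covered points / total points * 100
Closure = 90 / 105 * 100
Closure = 0.8571 * 100 = 85.7%

85.7


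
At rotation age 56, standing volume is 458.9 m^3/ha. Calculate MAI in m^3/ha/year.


Formula: MAI = Total Volume / Stand Age
MAI = 458.9 m^3/ha / 56 years
MAI = 8.19 m^3/ha/year

8.19


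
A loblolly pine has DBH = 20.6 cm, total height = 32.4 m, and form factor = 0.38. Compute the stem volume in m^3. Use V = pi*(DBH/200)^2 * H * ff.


Formula: V = pi * (DBH/200)^2 * H * ff
Radius = DBH/200 = 20.6/200 = 0.103 m
Radius^2 = 0.103^2 = 0.010609 m^2
V = pi * 0.010609 * 32.4 * 0.38
V = 0.41 m^3

0.41


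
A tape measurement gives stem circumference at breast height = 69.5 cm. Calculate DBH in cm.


Formula: DBH = C / pi
DBH = 69.5 / pi
pi = 3.14159...
DBH = 22.1 cm

22.1


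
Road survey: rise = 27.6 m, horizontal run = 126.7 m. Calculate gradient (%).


Formula: Gradient = rise / run * 100
Gradient = 27.6 / 126.7 * 100 = 21.8%

21.8


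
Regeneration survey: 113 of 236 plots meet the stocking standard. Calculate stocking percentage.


Formula: Stocking % = stocked plots / total plots * 100
Stocking = 113 / 236 * 100
Stocking = 0.4788 * 100 = 47.9%

47.9


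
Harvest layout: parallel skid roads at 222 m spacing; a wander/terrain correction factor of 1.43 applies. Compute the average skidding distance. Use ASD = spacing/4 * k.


Formula: ASD = (spacing / 4) * correction
Uncorrected distance = spacing / 4 = 222 / 4 = 55.5 m
ASD = 55.5 * 1.43 = 79 m

79


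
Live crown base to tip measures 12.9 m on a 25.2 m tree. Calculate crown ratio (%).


Formula: Crown Ratio = (Crown Length / Total Height) * 100
CR = (12.9 m / 25.2 m) * 100
CR = 0.5119 * 100 = 51.2%

51.2


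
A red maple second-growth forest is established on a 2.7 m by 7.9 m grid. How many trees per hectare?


Formula: TPH = 10000 m^2/ha / (spacing_x * spacing_y)
Area per tree = 2.7 m * 7.9 m = 21.33 m^2
TPH = 10000 / 21.33 = 469 trees/ha

469


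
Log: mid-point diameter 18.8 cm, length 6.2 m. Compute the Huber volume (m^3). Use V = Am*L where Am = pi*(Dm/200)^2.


Huber: V = Am * L,  Am = pi*(Dm/200)^2
Am = pi*(18.8/200)^2 = 0.027759 m^2
V = 0.027759*6.2 = 0.1721 m^3

0.1721


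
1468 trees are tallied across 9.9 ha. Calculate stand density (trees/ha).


Formula: Stand Density = N_trees / Area_ha
Density = 1468 trees / 9.9 ha
Density = 148 trees/ha

148


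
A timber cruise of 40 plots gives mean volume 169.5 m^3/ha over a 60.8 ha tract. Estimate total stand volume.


Formula: Total Volume = Mean Volume per ha * Total Area
Total Volume = 169.5 m^3/ha * 60.8 ha
Total Volume = 10306 m^3

10306
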